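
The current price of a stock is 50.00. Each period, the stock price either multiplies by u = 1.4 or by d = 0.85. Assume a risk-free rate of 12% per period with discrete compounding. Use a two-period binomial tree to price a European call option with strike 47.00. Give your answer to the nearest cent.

Risk-neutral probability p = (1 + 0.12 − 0.85)/(1.4 − 0.85) = 0.2700/0.5500 = 0.4909
Terminal stock prices: S_uu = 98, S_ud = 59.5, S_dd = 36.12
Terminal payoffs (S − K): max(51, 0) = 51, max(12.5, 0) = 12.5, max(-10.88, 0) = 0
Node u (S = 70): V_u = 1/1.12·[0.4909·51.0000 + 0.5091·12.5000] = 28.0357
Node d (S = 42.5): V_d = 1/1.12·[0.4909·12.5000 + 0.5091·0.0000] = 5.4789
Node 0 (S = 50): V_0 = 1/1.12·[0.4909·28.0357 + 0.5091·5.4789] = 14.7788

14.78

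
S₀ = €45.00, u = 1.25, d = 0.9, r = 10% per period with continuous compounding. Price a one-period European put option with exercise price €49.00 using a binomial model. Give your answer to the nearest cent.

Risk-neutral probability p = (e^0.1 − 0.9)/(1.25 − 0.9) = 0.2052/0.3500 = 0.5862
Terminal stock prices: S_u = 56.25, S_d = 40.5
Terminal payoffs (K − S): max(-7.25, 0) = 0, max(8.5, 0) = 8.5
Node 0 (S = 45): V_0 = e^(−0.1)·[0.5862·0.0000 + 0.4138·8.5000] = 3.1826

€3.18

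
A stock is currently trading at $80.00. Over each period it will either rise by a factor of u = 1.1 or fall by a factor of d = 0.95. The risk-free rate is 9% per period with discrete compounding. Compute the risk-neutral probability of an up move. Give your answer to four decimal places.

Risk-neutral probability p = (1 + 0.09 − 0.95)/(1.1 − 0.95) = 0.1400/0.1500 = 0.9333

p = 0.9333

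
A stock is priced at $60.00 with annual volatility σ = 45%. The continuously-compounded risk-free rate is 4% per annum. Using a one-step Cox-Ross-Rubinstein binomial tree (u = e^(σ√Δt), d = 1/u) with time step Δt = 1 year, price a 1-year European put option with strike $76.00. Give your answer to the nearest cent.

CRR parameters: u = e^(σ√Δt) = e^(0.45·√1) = 1.5683, d = 1/u = 0.6376
Per-period rate: rΔt = 0.04·1 = 0.04, so R = e^0.04 = 1.0408
Risk-neutral probability p = (e^0.04 − 0.6376)/(1.5683 − 0.6376) = 0.4032/0.9307 = 0.4332
Terminal stock prices: S_u = 94.1, S_d = 38.26
Terminal payoffs (K − S): max(-18.1, 0) = 0, max(37.74, 0) = 37.74
Node 0 (S = 60): V_0 = e^(−0.04)·[0.4332·0.0000 + 0.5668·37.7423] = 20.5531

$20.55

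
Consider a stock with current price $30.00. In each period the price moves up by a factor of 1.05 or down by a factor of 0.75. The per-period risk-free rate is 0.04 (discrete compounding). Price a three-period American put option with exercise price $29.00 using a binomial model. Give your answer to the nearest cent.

Risk-neutral probability p = (1 + 0.04 − 0.75)/(1.05 − 0.75) = 0.2900/0.3000 = 0.9667
Terminal stock prices: S_uuu = 34.73, S_uud = 24.81, S_udd = 17.72, S_ddd = 12.66
Terminal payoffs (K − S): max(-5.729, 0) = 0, max(4.194, 0) = 4.194, max(11.28, 0) = 11.28, max(16.34, 0) = 16.34
Node uu (S = 33.08): continuation = 1/1.04·[0.9667·0.0000 + 0.0333·4.1937] = 0.1344; exercise value = 0.0000 ≤ continuation, so V_uu = 0.1344
Node ud (S = 23.62): continuation = 1/1.04·[0.9667·4.1937 + 0.0333·11.2812] = 4.2596; exercise value = 5.3750 > continuation, so V_ud = 5.3750 (exercise)
Node dd (S = 16.88): continuation = 1/1.04·[0.9667·11.2812 + 0.0333·16.3438] = 11.0096; exercise value = 12.1250 > continuation, so V_dd = 12.1250 (exercise)
Node u (S = 31.5): continuation = 1/1.04·[0.9667·0.1344 + 0.0333·5.3750] = 0.2972; exercise value = 0.0000 ≤ continuation, so V_u = 0.2972
Node d (S = 22.5): continuation = 1/1.04·[0.9667·5.3750 + 0.0333·12.1250] = 5.3846; exercise value = 6.5000 > continuation, so V_d = 6.5000 (exercise)
Node 0 (S = 30): continuation = 1/1.04·[0.9667·0.2972 + 0.0333·6.5000] = 0.4846; exercise value = 0.0000 ≤ continuation, so V_0 = 0.4846

$0.48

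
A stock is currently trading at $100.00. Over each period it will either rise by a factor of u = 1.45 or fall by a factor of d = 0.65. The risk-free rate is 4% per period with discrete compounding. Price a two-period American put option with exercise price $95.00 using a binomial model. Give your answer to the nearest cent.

Risk-neutral probability p = (1 + 0.04 − 0.65)/(1.45 − 0.65) = 0.3900/0.8000 = 0.4875
Terminal stock prices: S_uu = 210.2, S_ud = 94.25, S_dd = 42.25
Terminal payoffs (K − S): max(-115.2, 0) = 0, max(0.75, 0) = 0.75, max(52.75, 0) = 52.75
Node u (S = 145): continuation = 1/1.04·[0.4875·0.0000 + 0.5125·0.7500] = 0.3696; exercise value = 0.0000 ≤ continuation, so V_u = 0.3696
Node d (S = 65): continuation = 1/1.04·[0.4875·0.7500 + 0.5125·52.7500] = 26.3462; exercise value = 30.0000 > continuation, so V_d = 30.0000 (exercise)
Node 0 (S = 100): continuation = 1/1.04·[0.4875·0.3696 + 0.5125·30.0000] = 14.9569; exercise value = 0.0000 ≤ continuation, so V_0 = 14.9569

$14.96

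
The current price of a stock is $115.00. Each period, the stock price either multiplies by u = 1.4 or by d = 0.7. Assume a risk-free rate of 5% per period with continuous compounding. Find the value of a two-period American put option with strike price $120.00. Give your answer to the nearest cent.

$20.37

Risk-neutral probability p = (e^0.05 − 0.7)/(1.4 − 0.7) = 0.3513/0.7000 = 0.5018
Terminal stock prices: S_uu = 225.4, S_ud = 112.7, S_dd = 56.35
Terminal payoffs (K − S): max(-105.4, 0) = 0, max(7.3, 0) = 7.3, max(63.65, 0) = 63.65
Node u (S = 161): continuation = e^(−0.05)·[0.5018·0.0000 + 0.4982·7.3000] = 3.4594; exercise value = 0.0000 ≤ continuation, so V_u = 3.4594
Node d (S = 80.5): continuation = e^(−0.05)·[0.5018·7.3000 + 0.4982·63.6500] = 33.6475; exercise value = 39.5000 > continuation, so V_d = 39.5000 (exercise)
Node 0 (S = 115): continuation = e^(−0.05)·[0.5018·3.4594 + 0.4982·39.5000] = 20.3699; exercise value = 5.0000 ≤ continuation, so V_0 = 20.3699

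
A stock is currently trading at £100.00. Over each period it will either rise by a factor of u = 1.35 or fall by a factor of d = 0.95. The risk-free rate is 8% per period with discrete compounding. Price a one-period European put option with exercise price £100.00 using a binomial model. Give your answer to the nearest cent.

£3.12

Risk-neutral probability p = (1 + 0.08 − 0.95)/(1.35 − 0.95) = 0.1300/0.4000 = 0.3250
Terminal stock prices: S_u = 135, S_d = 95
Terminal payoffs (K − S): max(-35, 0) = 0, max(5, 0) = 5
Node 0 (S = 100): V_0 = 1/1.08·[0.3250·0.0000 + 0.6750·5.0000] = 3.1250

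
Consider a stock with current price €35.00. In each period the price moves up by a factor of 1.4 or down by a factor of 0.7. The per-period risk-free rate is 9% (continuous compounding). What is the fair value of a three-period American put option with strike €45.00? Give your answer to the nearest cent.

Risk-neutral probability p = (e^0.09 − 0.7)/(1.4 − 0.7) = 0.3942/0.7000 = 0.5631
Terminal stock prices: S_uuu = 96.04, S_uud = 48.02, S_udd = 24.01, S_ddd = 12
Terminal payoffs (K − S): max(-51.04, 0) = 0, max(-3.02, 0) = 0, max(20.99, 0) = 20.99, max(33, 0) = 33
Node uu (S = 68.6): continuation = e^(−0.09)·[0.5631·0.0000 + 0.4369·0.0000] = 0.0000; exercise value = 0.0000 ≤ continuation, so V_uu = 0.0000
Node ud (S = 34.3): continuation = e^(−0.09)·[0.5631·0.0000 + 0.4369·20.9900] = 8.3811; exercise value = 10.7000 > continuation, so V_ud = 10.7000 (exercise)
Node dd (S = 17.15): continuation = e^(−0.09)·[0.5631·20.9900 + 0.4369·32.9950] = 23.9769; exercise value = 27.8500 > continuation, so V_dd = 27.8500 (exercise)
Node u (S = 49): continuation = e^(−0.09)·[0.5631·0.0000 + 0.4369·10.7000] = 4.2724; exercise value = 0.0000 ≤ continuation, so V_u = 4.2724
Node d (S = 24.5): continuation = e^(−0.09)·[0.5631·10.7000 + 0.4369·27.8500] = 16.6269; exercise value = 20.5000 > continuation, so V_d = 20.5000 (exercise)
Node 0 (S = 35): continuation = e^(−0.09)·[0.5631·4.2724 + 0.4369·20.5000] = 10.3842; exercise value = 10.0000 ≤ continuation, so V_0 = 10.3842

€10.38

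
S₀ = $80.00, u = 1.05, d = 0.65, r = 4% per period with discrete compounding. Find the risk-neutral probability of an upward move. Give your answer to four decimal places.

Risk-neutral probability p = (1 + 0.04 − 0.65)/(1.05 − 0.65) = 0.3900/0.4000 = 0.9750

p = 0.9750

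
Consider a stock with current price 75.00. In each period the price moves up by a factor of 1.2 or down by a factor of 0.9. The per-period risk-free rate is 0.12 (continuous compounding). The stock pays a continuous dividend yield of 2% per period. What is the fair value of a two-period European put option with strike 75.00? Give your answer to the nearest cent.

1.12

Per-period risk-free factor R = e^0.12 = 1.1275; dividend-adjusted growth = e^(0.12−0.02) = 1.1052.
Risk-neutral probability p = (1.1052 − 0.9)/(1.2 − 0.9) = 0.2052/0.3000 = 0.6839
Terminal stock prices: S_uu = 108, S_ud = 81, S_dd = 60.75
Terminal payoffs (K − S): max(-33, 0) = 0, max(-6, 0) = 0, max(14.25, 0) = 14.25
Node u (S = 90): V_u = e^(−0.12)·[0.6839·0.0000 + 0.3161·0.0000] = 0.0000
Node d (S = 67.5): V_d = e^(−0.12)·[0.6839·0.0000 + 0.3161·14.2500] = 3.9950
Node 0 (S = 75): V_0 = e^(−0.12)·[0.6839·0.0000 + 0.3161·3.9950] = 1.1200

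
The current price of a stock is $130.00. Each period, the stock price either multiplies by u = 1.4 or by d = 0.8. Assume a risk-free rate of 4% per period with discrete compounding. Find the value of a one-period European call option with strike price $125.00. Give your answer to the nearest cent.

Risk-neutral probability p = (1 + 0.04 − 0.8)/(1.4 − 0.8) = 0.2400/0.6000 = 0.4000
Terminal stock prices: S_u = 182, S_d = 104
Terminal payoffs (S − K): max(57, 0) = 57, max(-21, 0) = 0
Node 0 (S = 130): V_0 = 1/1.04·[0.4000·57.0000 + 0.6000·0.0000] = 21.9231

$21.92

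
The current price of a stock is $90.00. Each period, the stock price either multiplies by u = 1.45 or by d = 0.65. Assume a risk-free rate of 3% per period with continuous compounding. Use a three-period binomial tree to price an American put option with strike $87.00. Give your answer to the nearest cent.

Risk-neutral probability p = (e^0.03 − 0.65)/(1.45 − 0.65) = 0.3805/0.8000 = 0.4756
Terminal stock prices: S_uuu = 274.4, S_uud = 123, S_udd = 55.14, S_ddd = 24.72
Terminal payoffs (K − S): max(-187.4, 0) = 0, max(-36, 0) = 0, max(31.86, 0) = 31.86, max(62.28, 0) = 62.28
Node uu (S = 189.2): continuation = e^(−0.03)·[0.4756·0.0000 + 0.5244·0.0000] = 0.0000; exercise value = 0.0000 ≤ continuation, so V_uu = 0.0000
Node ud (S = 84.83): continuation = e^(−0.03)·[0.4756·0.0000 + 0.5244·31.8637] = 16.2165; exercise value = 2.1750 ≤ continuation, so V_ud = 16.2165
Node dd (S = 38.03): continuation = e^(−0.03)·[0.4756·31.8637 + 0.5244·62.2837] = 46.4038; exercise value = 48.9750 > continuation, so V_dd = 48.9750 (exercise)
Node u (S = 130.5): continuation = e^(−0.03)·[0.4756·0.0000 + 0.5244·16.2165] = 8.2531; exercise value = 0.0000 ≤ continuation, so V_u = 8.2531
Node d (S = 58.5): continuation = e^(−0.03)·[0.4756·16.2165 + 0.5244·48.9750] = 32.4091; exercise value = 28.5000 ≤ continuation, so V_d = 32.4091
Node 0 (S = 90): continuation = e^(−0.03)·[0.4756·8.2531 + 0.5244·32.4091] = 20.3030; exercise value = 0.0000 ≤ continuation, so V_0 = 20.3030

$20.30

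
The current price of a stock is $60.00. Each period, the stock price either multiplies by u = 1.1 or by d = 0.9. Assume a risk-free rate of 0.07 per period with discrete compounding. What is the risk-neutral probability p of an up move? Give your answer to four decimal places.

p = 0.8500

Risk-neutral probability p = (1 + 0.07 − 0.9)/(1.1 − 0.9) = 0.1700/0.2000 = 0.8500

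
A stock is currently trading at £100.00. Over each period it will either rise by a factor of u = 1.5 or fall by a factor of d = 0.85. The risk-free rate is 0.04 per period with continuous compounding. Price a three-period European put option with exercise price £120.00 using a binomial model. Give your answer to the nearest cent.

Risk-neutral probability p = (e^0.04 − 0.85)/(1.5 − 0.85) = 0.1908/0.6500 = 0.2936
Terminal stock prices: S_uuu = 337.5, S_uud = 191.2, S_udd = 108.4, S_ddd = 61.41
Terminal payoffs (K − S): max(-217.5, 0) = 0, max(-71.25, 0) = 0, max(11.63, 0) = 11.63, max(58.59, 0) = 58.59
Node uu (S = 225): V_uu = e^(−0.04)·[0.2936·0.0000 + 0.7064·0.0000] = 0.0000
Node ud (S = 127.5): V_ud = e^(−0.04)·[0.2936·0.0000 + 0.7064·11.6250] = 7.8904
Node dd (S = 72.25): V_dd = e^(−0.04)·[0.2936·11.6250 + 0.7064·58.5875] = 43.0447
Node u (S = 150): V_u = e^(−0.04)·[0.2936·0.0000 + 0.7064·7.8904] = 5.3556
Node d (S = 85): V_d = e^(−0.04)·[0.2936·7.8904 + 0.7064·43.0447] = 31.4418
Node 0 (S = 100): V_0 = e^(−0.04)·[0.2936·5.3556 + 0.7064·31.4418] = 22.8515

£22.85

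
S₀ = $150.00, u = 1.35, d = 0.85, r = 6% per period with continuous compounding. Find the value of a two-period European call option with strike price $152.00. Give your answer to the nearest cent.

Risk-neutral probability p = (e^0.06 − 0.85)/(1.35 − 0.85) = 0.2118/0.5000 = 0.4237
Terminal stock prices: S_uu = 273.4, S_ud = 172.1, S_dd = 108.4
Terminal payoffs (S − K): max(121.4, 0) = 121.4, max(20.12, 0) = 20.12, max(-43.63, 0) = 0
Node u (S = 202.5): V_u = e^(−0.06)·[0.4237·121.3750 + 0.5763·20.1250] = 59.3518
Node d (S = 127.5): V_d = e^(−0.06)·[0.4237·20.1250 + 0.5763·0.0000] = 8.0299
Node 0 (S = 150): V_0 = e^(−0.06)·[0.4237·59.3518 + 0.5763·8.0299] = 28.0397

$28.04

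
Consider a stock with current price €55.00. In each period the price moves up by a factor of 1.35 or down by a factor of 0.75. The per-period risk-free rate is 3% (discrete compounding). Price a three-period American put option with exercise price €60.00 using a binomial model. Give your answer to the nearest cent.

€12.22

Risk-neutral probability p = (1 + 0.03 − 0.75)/(1.35 − 0.75) = 0.2800/0.6000 = 0.4667
Terminal stock prices: S_uuu = 135.3, S_uud = 75.18, S_udd = 41.77, S_ddd = 23.2
Terminal payoffs (K − S): max(-75.32, 0) = 0, max(-15.18, 0) = 0, max(18.23, 0) = 18.23, max(36.8, 0) = 36.8
Node uu (S = 100.2): continuation = 1/1.03·[0.4667·0.0000 + 0.5333·0.0000] = 0.0000; exercise value = 0.0000 ≤ continuation, so V_uu = 0.0000
Node ud (S = 55.69): continuation = 1/1.03·[0.4667·0.0000 + 0.5333·18.2344] = 9.4417; exercise value = 4.3125 ≤ continuation, so V_ud = 9.4417
Node dd (S = 30.94): continuation = 1/1.03·[0.4667·18.2344 + 0.5333·36.7969] = 27.3149; exercise value = 29.0625 > continuation, so V_dd = 29.0625 (exercise)
Node u (S = 74.25): continuation = 1/1.03·[0.4667·0.0000 + 0.5333·9.4417] = 4.8889; exercise value = 0.0000 ≤ continuation, so V_u = 4.8889
Node d (S = 41.25): continuation = 1/1.03·[0.4667·9.4417 + 0.5333·29.0625] = 19.3264; exercise value = 18.7500 ≤ continuation, so V_d = 19.3264
Node 0 (S = 55): continuation = 1/1.03·[0.4667·4.8889 + 0.5333·19.3264] = 12.2222; exercise value = 5.0000 ≤ continuation, so V_0 = 12.2222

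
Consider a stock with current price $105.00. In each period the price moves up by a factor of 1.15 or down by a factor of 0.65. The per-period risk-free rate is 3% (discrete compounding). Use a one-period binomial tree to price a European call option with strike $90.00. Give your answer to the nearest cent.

$22.69

Risk-neutral probability p = (1 + 0.03 − 0.65)/(1.15 − 0.65) = 0.3800/0.5000 = 0.7600
Terminal stock prices: S_u = 120.7, S_d = 68.25
Terminal payoffs (S − K): max(30.75, 0) = 30.75, max(-21.75, 0) = 0
Node 0 (S = 105): V_0 = 1/1.03·[0.7600·30.7500 + 0.2400·0.0000] = 22.6893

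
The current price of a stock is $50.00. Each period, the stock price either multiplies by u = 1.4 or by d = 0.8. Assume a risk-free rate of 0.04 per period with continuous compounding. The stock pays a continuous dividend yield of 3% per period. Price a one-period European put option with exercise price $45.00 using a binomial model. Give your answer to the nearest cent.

$3.12

Per-period risk-free factor R = e^0.04 = 1.0408; dividend-adjusted growth = e^(0.04−0.03) = 1.0101.
Risk-neutral probability p = (1.0101 − 0.8)/(1.4 − 0.8) = 0.2101/0.6000 = 0.3501
Terminal stock prices: S_u = 70, S_d = 40
Terminal payoffs (K − S): max(-25, 0) = 0, max(5, 0) = 5
Node 0 (S = 50): V_0 = e^(−0.04)·[0.3501·0.0000 + 0.6499·5.0000] = 3.1222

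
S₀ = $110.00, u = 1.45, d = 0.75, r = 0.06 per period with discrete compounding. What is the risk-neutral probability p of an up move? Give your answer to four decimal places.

Risk-neutral probability p = (1 + 0.06 − 0.75)/(1.45 − 0.75) = 0.3100/0.7000 = 0.4429

p = 0.4429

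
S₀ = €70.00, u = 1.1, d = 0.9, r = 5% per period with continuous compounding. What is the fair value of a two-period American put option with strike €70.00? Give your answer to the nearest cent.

Risk-neutral probability p = (e^0.05 − 0.9)/(1.1 − 0.9) = 0.1513/0.2000 = 0.7564
Terminal stock prices: S_uu = 84.7, S_ud = 69.3, S_dd = 56.7
Terminal payoffs (K − S): max(-14.7, 0) = 0, max(0.7, 0) = 0.7, max(13.3, 0) = 13.3
Node u (S = 77): continuation = e^(−0.05)·[0.7564·0.0000 + 0.2436·0.7000] = 0.1622; exercise value = 0.0000 ≤ continuation, so V_u = 0.1622
Node d (S = 63): continuation = e^(−0.05)·[0.7564·0.7000 + 0.2436·13.3000] = 3.5861; exercise value = 7.0000 > continuation, so V_d = 7.0000 (exercise)
Node 0 (S = 70): continuation = e^(−0.05)·[0.7564·0.1622 + 0.2436·7.0000] = 1.7391; exercise value = 0.0000 ≤ continuation, so V_0 = 1.7391

€1.74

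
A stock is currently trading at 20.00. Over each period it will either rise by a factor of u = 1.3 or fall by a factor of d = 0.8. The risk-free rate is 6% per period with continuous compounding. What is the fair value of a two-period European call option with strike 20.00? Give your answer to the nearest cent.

3.71

Risk-neutral probability p = (e^0.06 − 0.8)/(1.3 − 0.8) = 0.2618/0.5000 = 0.5237
Terminal stock prices: S_uu = 33.8, S_ud = 20.8, S_dd = 12.8
Terminal payoffs (S − K): max(13.8, 0) = 13.8, max(0.8, 0) = 0.8, max(-7.2, 0) = 0
Node u (S = 26): V_u = e^(−0.06)·[0.5237·13.8000 + 0.4763·0.8000] = 7.1647
Node d (S = 16): V_d = e^(−0.06)·[0.5237·0.8000 + 0.4763·0.0000] = 0.3945
Node 0 (S = 20): V_0 = e^(−0.06)·[0.5237·7.1647 + 0.4763·0.3945] = 3.7105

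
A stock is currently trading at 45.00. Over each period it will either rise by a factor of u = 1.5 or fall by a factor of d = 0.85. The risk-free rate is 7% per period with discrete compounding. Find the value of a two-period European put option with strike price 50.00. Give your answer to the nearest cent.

Risk-neutral probability p = (1 + 0.07 − 0.85)/(1.5 − 0.85) = 0.2200/0.6500 = 0.3385
Terminal stock prices: S_uu = 101.2, S_ud = 57.38, S_dd = 32.51
Terminal payoffs (K − S): max(-51.25, 0) = 0, max(-7.375, 0) = 0, max(17.49, 0) = 17.49
Node u (S = 67.5): V_u = 1/1.07·[0.3385·0.0000 + 0.6615·0.0000] = 0.0000
Node d (S = 38.25): V_d = 1/1.07·[0.3385·0.0000 + 0.6615·17.4875] = 10.8118
Node 0 (S = 45): V_0 = 1/1.07·[0.3385·0.0000 + 0.6615·10.8118] = 6.6845

6.68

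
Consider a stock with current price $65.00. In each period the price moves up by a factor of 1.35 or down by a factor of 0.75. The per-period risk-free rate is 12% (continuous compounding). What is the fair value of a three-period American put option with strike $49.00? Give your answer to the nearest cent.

$1.35

Risk-neutral probability p = (e^0.12 − 0.75)/(1.35 − 0.75) = 0.3775/0.6000 = 0.6292
Terminal stock prices: S_uuu = 159.9, S_uud = 88.85, S_udd = 49.36, S_ddd = 27.42
Terminal payoffs (K − S): max(-110.9, 0) = 0, max(-39.85, 0) = 0, max(-0.3594, 0) = 0, max(21.58, 0) = 21.58
Node uu (S = 118.5): continuation = e^(−0.12)·[0.6292·0.0000 + 0.3708·0.0000] = 0.0000; exercise value = 0.0000 ≤ continuation, so V_uu = 0.0000
Node ud (S = 65.81): continuation = e^(−0.12)·[0.6292·0.0000 + 0.3708·0.0000] = 0.0000; exercise value = 0.0000 ≤ continuation, so V_ud = 0.0000
Node dd (S = 36.56): continuation = e^(−0.12)·[0.6292·0.0000 + 0.3708·21.5781] = 7.0971; exercise value = 12.4375 > continuation, so V_dd = 12.4375 (exercise)
Node u (S = 87.75): continuation = e^(−0.12)·[0.6292·0.0000 + 0.3708·0.0000] = 0.0000; exercise value = 0.0000 ≤ continuation, so V_u = 0.0000
Node d (S = 48.75): continuation = e^(−0.12)·[0.6292·0.0000 + 0.3708·12.4375] = 4.0907; exercise value = 0.2500 ≤ continuation, so V_d = 4.0907
Node 0 (S = 65): continuation = e^(−0.12)·[0.6292·0.0000 + 0.3708·4.0907] = 1.3455; exercise value = 0.0000 ≤ continuation, so V_0 = 1.3455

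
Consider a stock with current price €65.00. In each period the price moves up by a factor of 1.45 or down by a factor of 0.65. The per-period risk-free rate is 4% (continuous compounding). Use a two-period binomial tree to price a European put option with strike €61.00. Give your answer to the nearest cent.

€8.10

Risk-neutral probability p = (e^0.04 − 0.65)/(1.45 − 0.65) = 0.3908/0.8000 = 0.4885
Terminal stock prices: S_uu = 136.7, S_ud = 61.26, S_dd = 27.46
Terminal payoffs (K − S): max(-75.66, 0) = 0, max(-0.2625, 0) = 0, max(33.54, 0) = 33.54
Node u (S = 94.25): V_u = e^(−0.04)·[0.4885·0.0000 + 0.5115·0.0000] = 0.0000
Node d (S = 42.25): V_d = e^(−0.04)·[0.4885·0.0000 + 0.5115·33.5375] = 16.4814
Node 0 (S = 65): V_0 = e^(−0.04)·[0.4885·0.0000 + 0.5115·16.4814] = 8.0995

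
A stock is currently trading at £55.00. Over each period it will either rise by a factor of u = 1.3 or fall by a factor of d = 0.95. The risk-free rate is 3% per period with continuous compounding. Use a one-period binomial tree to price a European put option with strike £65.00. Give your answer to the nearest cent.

£9.53

Risk-neutral probability p = (e^0.03 − 0.95)/(1.3 − 0.95) = 0.0805/0.3500 = 0.2299
Terminal stock prices: S_u = 71.5, S_d = 52.25
Terminal payoffs (K − S): max(-6.5, 0) = 0, max(12.75, 0) = 12.75
Node 0 (S = 55): V_0 = e^(−0.03)·[0.2299·0.0000 + 0.7701·12.7500] = 9.5290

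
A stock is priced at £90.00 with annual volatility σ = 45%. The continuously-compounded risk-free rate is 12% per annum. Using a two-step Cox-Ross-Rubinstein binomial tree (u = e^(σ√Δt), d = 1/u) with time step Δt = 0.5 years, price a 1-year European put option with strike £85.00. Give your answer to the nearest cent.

£7.74

CRR parameters: u = e^(σ√Δt) = e^(0.45·√0.5) = 1.3746, d = 1/u = 0.7275
Per-period rate: rΔt = 0.12·0.5 = 0.06, so R = e^0.06 = 1.0618
Risk-neutral probability p = (e^0.06 − 0.7275)/(1.3746 − 0.7275) = 0.3344/0.6472 = 0.5167
Terminal stock prices: S_uu = 170.1, S_ud = 90, S_dd = 47.63
Terminal payoffs (K − S): max(-85.07, 0) = 0, max(-5, 0) = 0, max(37.37, 0) = 37.37
Node u (S = 123.7): V_u = e^(−0.06)·[0.5167·0.0000 + 0.4833·0.0000] = 0.0000
Node d (S = 65.47): V_d = e^(−0.06)·[0.5167·0.0000 + 0.4833·37.3723] = 17.0116
Node 0 (S = 90): V_0 = e^(−0.06)·[0.5167·0.0000 + 0.4833·17.0116] = 7.7435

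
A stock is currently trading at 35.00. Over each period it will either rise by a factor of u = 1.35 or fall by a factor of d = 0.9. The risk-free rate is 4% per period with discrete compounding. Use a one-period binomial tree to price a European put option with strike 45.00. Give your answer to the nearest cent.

8.94

Risk-neutral probability p = (1 + 0.04 − 0.9)/(1.35 − 0.9) = 0.1400/0.4500 = 0.3111
Terminal stock prices: S_u = 47.25, S_d = 31.5
Terminal payoffs (K − S): max(-2.25, 0) = 0, max(13.5, 0) = 13.5
Node 0 (S = 35): V_0 = 1/1.04·[0.3111·0.0000 + 0.6889·13.5000] = 8.9423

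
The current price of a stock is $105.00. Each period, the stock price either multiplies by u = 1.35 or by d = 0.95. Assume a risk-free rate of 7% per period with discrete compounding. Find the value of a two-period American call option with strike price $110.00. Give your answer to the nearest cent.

Risk-neutral probability p = (1 + 0.07 − 0.95)/(1.35 − 0.95) = 0.1200/0.4000 = 0.3000
Terminal stock prices: S_uu = 191.4, S_ud = 134.7, S_dd = 94.76
Terminal payoffs (S − K): max(81.36, 0) = 81.36, max(24.66, 0) = 24.66, max(-15.24, 0) = 0
Node u (S = 141.8): continuation = 1/1.07·[0.3000·81.3625 + 0.7000·24.6625] = 38.9463; exercise value = 31.7500 ≤ continuation, so V_u = 38.9463
Node d (S = 99.75): continuation = 1/1.07·[0.3000·24.6625 + 0.7000·0.0000] = 6.9147; exercise value = 0.0000 ≤ continuation, so V_d = 6.9147
Node 0 (S = 105): continuation = 1/1.07·[0.3000·38.9463 + 0.7000·6.9147] = 15.4432; exercise value = 0.0000 ≤ continuation, so V_0 = 15.4432

$15.44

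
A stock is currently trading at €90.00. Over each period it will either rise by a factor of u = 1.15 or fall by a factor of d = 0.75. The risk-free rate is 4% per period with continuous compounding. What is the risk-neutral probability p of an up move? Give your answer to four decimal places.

Risk-neutral probability p = (e^0.04 − 0.75)/(1.15 − 0.75) = 0.2908/0.4000 = 0.7270

p = 0.7270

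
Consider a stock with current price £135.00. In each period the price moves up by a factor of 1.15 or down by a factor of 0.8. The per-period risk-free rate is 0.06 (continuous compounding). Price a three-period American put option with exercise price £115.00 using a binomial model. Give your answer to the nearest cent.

Risk-neutral probability p = (e^0.06 − 0.8)/(1.15 − 0.8) = 0.2618/0.3500 = 0.7481
Terminal stock prices: S_uuu = 205.3, S_uud = 142.8, S_udd = 99.36, S_ddd = 69.12
Terminal payoffs (K − S): max(-90.32, 0) = 0, max(-27.83, 0) = 0, max(15.64, 0) = 15.64, max(45.88, 0) = 45.88
Node uu (S = 178.5): continuation = e^(−0.06)·[0.7481·0.0000 + 0.2519·0.0000] = 0.0000; exercise value = 0.0000 ≤ continuation, so V_uu = 0.0000
Node ud (S = 124.2): continuation = e^(−0.06)·[0.7481·0.0000 + 0.2519·15.6400] = 3.7102; exercise value = 0.0000 ≤ continuation, so V_ud = 3.7102
Node dd (S = 86.4): continuation = e^(−0.06)·[0.7481·15.6400 + 0.2519·45.8800] = 21.9029; exercise value = 28.6000 > continuation, so V_dd = 28.6000 (exercise)
Node u (S = 155.2): continuation = e^(−0.06)·[0.7481·0.0000 + 0.2519·3.7102] = 0.8802; exercise value = 0.0000 ≤ continuation, so V_u = 0.8802
Node d (S = 108): continuation = e^(−0.06)·[0.7481·3.7102 + 0.2519·28.6000] = 9.3987; exercise value = 7.0000 ≤ continuation, so V_d = 9.3987
Node 0 (S = 135): continuation = e^(−0.06)·[0.7481·0.8802 + 0.2519·9.3987] = 2.8497; exercise value = 0.0000 ≤ continuation, so V_0 = 2.8497

£2.85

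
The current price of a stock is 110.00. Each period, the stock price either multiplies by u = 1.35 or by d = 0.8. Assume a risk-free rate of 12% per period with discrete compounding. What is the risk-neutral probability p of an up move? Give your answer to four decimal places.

Risk-neutral probability p = (1 + 0.12 − 0.8)/(1.35 − 0.8) = 0.3200/0.5500 = 0.5818

p = 0.5818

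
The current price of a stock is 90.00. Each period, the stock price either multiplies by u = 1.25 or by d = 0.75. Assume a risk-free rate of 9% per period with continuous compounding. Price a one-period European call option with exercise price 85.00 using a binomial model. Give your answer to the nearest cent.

17.30

Risk-neutral probability p = (e^0.09 − 0.75)/(1.25 − 0.75) = 0.3442/0.5000 = 0.6883
Terminal stock prices: S_u = 112.5, S_d = 67.5
Terminal payoffs (S − K): max(27.5, 0) = 27.5, max(-17.5, 0) = 0
Node 0 (S = 90): V_0 = e^(−0.09)·[0.6883·27.5000 + 0.3117·0.0000] = 17.3003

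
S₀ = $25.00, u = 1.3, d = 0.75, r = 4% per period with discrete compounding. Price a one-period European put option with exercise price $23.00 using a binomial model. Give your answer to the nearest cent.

$1.93

Risk-neutral probability p = (1 + 0.04 − 0.75)/(1.3 − 0.75) = 0.2900/0.5500 = 0.5273
Terminal stock prices: S_u = 32.5, S_d = 18.75
Terminal payoffs (K − S): max(-9.5, 0) = 0, max(4.25, 0) = 4.25
Node 0 (S = 25): V_0 = 1/1.04·[0.5273·0.0000 + 0.4727·4.2500] = 1.9318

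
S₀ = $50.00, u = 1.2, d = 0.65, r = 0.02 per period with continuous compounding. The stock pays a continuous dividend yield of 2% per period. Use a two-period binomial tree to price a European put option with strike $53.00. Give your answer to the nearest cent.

Per-period risk-free factor R = e^0.02 = 1.0202; dividend-adjusted growth = e^(0.02−0.02) = 1.0000.
Risk-neutral probability p = (1.0000 − 0.65)/(1.2 − 0.65) = 0.3500/0.5500 = 0.6364
Terminal stock prices: S_uu = 72, S_ud = 39, S_dd = 21.13
Terminal payoffs (K − S): max(-19, 0) = 0, max(14, 0) = 14, max(31.87, 0) = 31.87
Node u (S = 60): V_u = e^(−0.02)·[0.6364·0.0000 + 0.3636·14.0000] = 4.9901
Node d (S = 32.5): V_d = e^(−0.02)·[0.6364·14.0000 + 0.3636·31.8750] = 20.0941
Node 0 (S = 50): V_0 = e^(−0.02)·[0.6364·4.9901 + 0.3636·20.0941] = 10.2749

$10.27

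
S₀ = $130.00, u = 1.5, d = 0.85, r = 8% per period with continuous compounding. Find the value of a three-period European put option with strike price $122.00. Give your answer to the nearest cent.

Risk-neutral probability p = (e^0.08 − 0.85)/(1.5 − 0.85) = 0.2333/0.6500 = 0.3589
Terminal stock prices: S_uuu = 438.8, S_uud = 248.6, S_udd = 140.9, S_ddd = 79.84
Terminal payoffs (K − S): max(-316.8, 0) = 0, max(-126.6, 0) = 0, max(-18.89, 0) = 0, max(42.16, 0) = 42.16
Node uu (S = 292.5): V_uu = e^(−0.08)·[0.3589·0.0000 + 0.6411·0.0000] = 0.0000
Node ud (S = 165.8): V_ud = e^(−0.08)·[0.3589·0.0000 + 0.6411·0.0000] = 0.0000
Node dd (S = 93.92): V_dd = e^(−0.08)·[0.3589·0.0000 + 0.6411·42.1638] = 24.9528
Node u (S = 195): V_u = e^(−0.08)·[0.3589·0.0000 + 0.6411·0.0000] = 0.0000
Node d (S = 110.5): V_d = e^(−0.08)·[0.3589·0.0000 + 0.6411·24.9528] = 14.7672
Node 0 (S = 130): V_0 = e^(−0.08)·[0.3589·0.0000 + 0.6411·14.7672] = 8.7394

$8.74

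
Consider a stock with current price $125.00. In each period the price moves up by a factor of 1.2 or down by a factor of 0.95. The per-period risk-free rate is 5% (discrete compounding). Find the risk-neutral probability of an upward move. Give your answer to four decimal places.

Risk-neutral probability p = (1 + 0.05 − 0.95)/(1.2 − 0.95) = 0.1000/0.2500 = 0.4000

p = 0.4000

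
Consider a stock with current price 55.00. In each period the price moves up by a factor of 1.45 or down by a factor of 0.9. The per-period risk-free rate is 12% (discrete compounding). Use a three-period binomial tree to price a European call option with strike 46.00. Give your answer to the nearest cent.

Risk-neutral probability p = (1 + 0.12 − 0.9)/(1.45 − 0.9) = 0.2200/0.5500 = 0.4000
Terminal stock prices: S_uuu = 167.7, S_uud = 104.1, S_udd = 64.6, S_ddd = 40.1
Terminal payoffs (S − K): max(121.7, 0) = 121.7, max(58.07, 0) = 58.07, max(18.6, 0) = 18.6, max(-5.905, 0) = 0
Node uu (S = 115.6): V_uu = 1/1.12·[0.4000·121.6744 + 0.6000·58.0738] = 74.5661
Node ud (S = 71.78): V_ud = 1/1.12·[0.4000·58.0738 + 0.6000·18.5975] = 30.7036
Node dd (S = 44.55): V_dd = 1/1.12·[0.4000·18.5975 + 0.6000·0.0000] = 6.6420
Node u (S = 79.75): V_u = 1/1.12·[0.4000·74.5661 + 0.6000·30.7036] = 43.0791
Node d (S = 49.5): V_d = 1/1.12·[0.4000·30.7036 + 0.6000·6.6420] = 14.5238
Node 0 (S = 55): V_0 = 1/1.12·[0.4000·43.0791 + 0.6000·14.5238] = 23.1660

23.17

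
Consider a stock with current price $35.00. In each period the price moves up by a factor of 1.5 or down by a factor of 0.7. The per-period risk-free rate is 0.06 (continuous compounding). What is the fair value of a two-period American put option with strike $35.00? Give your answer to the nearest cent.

$5.42

Risk-neutral probability p = (e^0.06 − 0.7)/(1.5 − 0.7) = 0.3618/0.8000 = 0.4523
Terminal stock prices: S_uu = 78.75, S_ud = 36.75, S_dd = 17.15
Terminal payoffs (K − S): max(-43.75, 0) = 0, max(-1.75, 0) = 0, max(17.85, 0) = 17.85
Node u (S = 52.5): continuation = e^(−0.06)·[0.4523·0.0000 + 0.5477·0.0000] = 0.0000; exercise value = 0.0000 ≤ continuation, so V_u = 0.0000
Node d (S = 24.5): continuation = e^(−0.06)·[0.4523·0.0000 + 0.5477·17.8500] = 9.2072; exercise value = 10.5000 > continuation, so V_d = 10.5000 (exercise)
Node 0 (S = 35): continuation = e^(−0.06)·[0.4523·0.0000 + 0.5477·10.5000] = 5.4160; exercise value = 0.0000 ≤ continuation, so V_0 = 5.4160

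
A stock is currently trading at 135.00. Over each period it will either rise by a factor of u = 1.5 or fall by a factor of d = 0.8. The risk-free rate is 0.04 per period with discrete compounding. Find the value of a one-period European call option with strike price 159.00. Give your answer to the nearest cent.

Risk-neutral probability p = (1 + 0.04 − 0.8)/(1.5 − 0.8) = 0.2400/0.7000 = 0.3429
Terminal stock prices: S_u = 202.5, S_d = 108
Terminal payoffs (S − K): max(43.5, 0) = 43.5, max(-51, 0) = 0
Node 0 (S = 135): V_0 = 1/1.04·[0.3429·43.5000 + 0.6571·0.0000] = 14.3407

14.34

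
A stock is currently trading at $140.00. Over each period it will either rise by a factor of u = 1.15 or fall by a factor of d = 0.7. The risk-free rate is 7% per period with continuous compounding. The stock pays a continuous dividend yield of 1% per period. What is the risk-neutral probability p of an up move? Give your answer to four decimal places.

p = 0.8041

Per-period risk-free factor R = e^0.07 = 1.0725; dividend-adjusted growth = e^(0.07−0.01) = 1.0618.
Risk-neutral probability p = (1.0618 − 0.7)/(1.15 − 0.7) = 0.3618/0.4500 = 0.8041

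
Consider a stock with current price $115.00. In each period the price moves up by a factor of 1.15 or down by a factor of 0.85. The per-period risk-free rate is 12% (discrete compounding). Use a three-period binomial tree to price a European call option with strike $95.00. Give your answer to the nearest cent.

Risk-neutral probability p = (1 + 0.12 − 0.85)/(1.15 − 0.85) = 0.2700/0.3000 = 0.9000
Terminal stock prices: S_uuu = 174.9, S_uud = 129.3, S_udd = 95.55, S_ddd = 70.62
Terminal payoffs (S − K): max(79.9, 0) = 79.9, max(34.27, 0) = 34.27, max(0.5506, 0) = 0.5506, max(-24.38, 0) = 0
Node uu (S = 152.1): V_uu = 1/1.12·[0.9000·79.9006 + 0.1000·34.2744] = 67.2661
Node ud (S = 112.4): V_ud = 1/1.12·[0.9000·34.2744 + 0.1000·0.5506] = 27.5911
Node dd (S = 83.09): V_dd = 1/1.12·[0.9000·0.5506 + 0.1000·0.0000] = 0.4425
Node u (S = 132.2): V_u = 1/1.12·[0.9000·67.2661 + 0.1000·27.5911] = 56.5166
Node d (S = 97.75): V_d = 1/1.12·[0.9000·27.5911 + 0.1000·0.4425] = 22.2109
Node 0 (S = 115): V_0 = 1/1.12·[0.9000·56.5166 + 0.1000·22.2109] = 47.3982

$47.40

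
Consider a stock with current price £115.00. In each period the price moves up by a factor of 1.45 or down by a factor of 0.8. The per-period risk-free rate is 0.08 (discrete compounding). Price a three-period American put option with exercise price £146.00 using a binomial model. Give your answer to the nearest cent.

£32.81

Risk-neutral probability p = (1 + 0.08 − 0.8)/(1.45 − 0.8) = 0.2800/0.6500 = 0.4308
Terminal stock prices: S_uuu = 350.6, S_uud = 193.4, S_udd = 106.7, S_ddd = 58.88
Terminal payoffs (K − S): max(-204.6, 0) = 0, max(-47.43, 0) = 0, max(39.28, 0) = 39.28, max(87.12, 0) = 87.12
Node uu (S = 241.8): continuation = 1/1.08·[0.4308·0.0000 + 0.5692·0.0000] = 0.0000; exercise value = 0.0000 ≤ continuation, so V_uu = 0.0000
Node ud (S = 133.4): continuation = 1/1.08·[0.4308·0.0000 + 0.5692·39.2800] = 20.7031; exercise value = 12.6000 ≤ continuation, so V_ud = 20.7031
Node dd (S = 73.6): continuation = 1/1.08·[0.4308·39.2800 + 0.5692·87.1200] = 61.5852; exercise value = 72.4000 > continuation, so V_dd = 72.4000 (exercise)
Node u (S = 166.8): continuation = 1/1.08·[0.4308·0.0000 + 0.5692·20.7031] = 10.9119; exercise value = 0.0000 ≤ continuation, so V_u = 10.9119
Node d (S = 92): continuation = 1/1.08·[0.4308·20.7031 + 0.5692·72.4000] = 46.4172; exercise value = 54.0000 > continuation, so V_d = 54.0000 (exercise)
Node 0 (S = 115): continuation = 1/1.08·[0.4308·10.9119 + 0.5692·54.0000] = 32.8139; exercise value = 31.0000 ≤ continuation, so V_0 = 32.8139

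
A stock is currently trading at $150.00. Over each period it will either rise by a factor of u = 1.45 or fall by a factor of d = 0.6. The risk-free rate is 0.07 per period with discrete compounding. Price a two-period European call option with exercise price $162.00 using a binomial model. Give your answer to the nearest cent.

Risk-neutral probability p = (1 + 0.07 − 0.6)/(1.45 − 0.6) = 0.4700/0.8500 = 0.5529
Terminal stock prices: S_uu = 315.4, S_ud = 130.5, S_dd = 54
Terminal payoffs (S − K): max(153.4, 0) = 153.4, max(-31.5, 0) = 0, max(-108, 0) = 0
Node u (S = 217.5): V_u = 1/1.07·[0.5529·153.3750 + 0.4471·0.0000] = 79.2592
Node d (S = 90): V_d = 1/1.07·[0.5529·0.0000 + 0.4471·0.0000] = 0.0000
Node 0 (S = 150): V_0 = 1/1.07·[0.5529·79.2592 + 0.4471·0.0000] = 40.9586

$40.96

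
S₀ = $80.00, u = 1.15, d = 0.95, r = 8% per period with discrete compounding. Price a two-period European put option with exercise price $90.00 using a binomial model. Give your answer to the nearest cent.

Risk-neutral probability p = (1 + 0.08 − 0.95)/(1.15 − 0.95) = 0.1300/0.2000 = 0.6500
Terminal stock prices: S_uu = 105.8, S_ud = 87.4, S_dd = 72.2
Terminal payoffs (K − S): max(-15.8, 0) = 0, max(2.6, 0) = 2.6, max(17.8, 0) = 17.8
Node u (S = 92): V_u = 1/1.08·[0.6500·0.0000 + 0.3500·2.6000] = 0.8426
Node d (S = 76): V_d = 1/1.08·[0.6500·2.6000 + 0.3500·17.8000] = 7.3333
Node 0 (S = 80): V_0 = 1/1.08·[0.6500·0.8426 + 0.3500·7.3333] = 2.8837

$2.88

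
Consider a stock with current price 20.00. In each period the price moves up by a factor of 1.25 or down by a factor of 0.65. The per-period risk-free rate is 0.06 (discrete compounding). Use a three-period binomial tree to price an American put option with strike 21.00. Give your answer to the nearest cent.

3.39

Risk-neutral probability p = (1 + 0.06 − 0.65)/(1.25 − 0.65) = 0.4100/0.6000 = 0.6833
Terminal stock prices: S_uuu = 39.06, S_uud = 20.31, S_udd = 10.56, S_ddd = 5.492
Terminal payoffs (K − S): max(-18.06, 0) = 0, max(0.6875, 0) = 0.6875, max(10.44, 0) = 10.44, max(15.51, 0) = 15.51
Node uu (S = 31.25): continuation = 1/1.06·[0.6833·0.0000 + 0.3167·0.6875] = 0.2054; exercise value = 0.0000 ≤ continuation, so V_uu = 0.2054
Node ud (S = 16.25): continuation = 1/1.06·[0.6833·0.6875 + 0.3167·10.4375] = 3.5613; exercise value = 4.7500 > continuation, so V_ud = 4.7500 (exercise)
Node dd (S = 8.45): continuation = 1/1.06·[0.6833·10.4375 + 0.3167·15.5075] = 11.3613; exercise value = 12.5500 > continuation, so V_dd = 12.5500 (exercise)
Node u (S = 25): continuation = 1/1.06·[0.6833·0.2054 + 0.3167·4.7500] = 1.5514; exercise value = 0.0000 ≤ continuation, so V_u = 1.5514
Node d (S = 13): continuation = 1/1.06·[0.6833·4.7500 + 0.3167·12.5500] = 6.8113; exercise value = 8.0000 > continuation, so V_d = 8.0000 (exercise)
Node 0 (S = 20): continuation = 1/1.06·[0.6833·1.5514 + 0.3167·8.0000] = 3.3901; exercise value = 1.0000 ≤ continuation, so V_0 = 3.3901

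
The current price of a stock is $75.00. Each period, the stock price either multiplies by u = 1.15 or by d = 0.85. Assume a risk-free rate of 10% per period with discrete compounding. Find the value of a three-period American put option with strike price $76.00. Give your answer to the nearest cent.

$2.16

Risk-neutral probability p = (1 + 0.1 − 0.85)/(1.15 − 0.85) = 0.2500/0.3000 = 0.8333
Terminal stock prices: S_uuu = 114.1, S_uud = 84.31, S_udd = 62.32, S_ddd = 46.06
Terminal payoffs (K − S): max(-38.07, 0) = 0, max(-8.309, 0) = 0, max(13.68, 0) = 13.68, max(29.94, 0) = 29.94
Node uu (S = 99.19): continuation = 1/1.1·[0.8333·0.0000 + 0.1667·0.0000] = 0.0000; exercise value = 0.0000 ≤ continuation, so V_uu = 0.0000
Node ud (S = 73.31): continuation = 1/1.1·[0.8333·0.0000 + 0.1667·13.6844] = 2.0734; exercise value = 2.6875 > continuation, so V_ud = 2.6875 (exercise)
Node dd (S = 54.19): continuation = 1/1.1·[0.8333·13.6844 + 0.1667·29.9406] = 14.9034; exercise value = 21.8125 > continuation, so V_dd = 21.8125 (exercise)
Node u (S = 86.25): continuation = 1/1.1·[0.8333·0.0000 + 0.1667·2.6875] = 0.4072; exercise value = 0.0000 ≤ continuation, so V_u = 0.4072
Node d (S = 63.75): continuation = 1/1.1·[0.8333·2.6875 + 0.1667·21.8125] = 5.3409; exercise value = 12.2500 > continuation, so V_d = 12.2500 (exercise)
Node 0 (S = 75): continuation = 1/1.1·[0.8333·0.4072 + 0.1667·12.2500] = 2.1645; exercise value = 1.0000 ≤ continuation, so V_0 = 2.1645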